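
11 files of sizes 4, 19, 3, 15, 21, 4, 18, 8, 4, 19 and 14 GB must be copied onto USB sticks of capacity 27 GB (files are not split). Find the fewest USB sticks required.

Total = 21 + 19 + 19 + 18 + 15 + 14 + 8 + 4 + 4 + 4 + 3 = 129 GB.
Lower bound: ⌈129/27⌉ = 5 USB sticks.
Also, 6 files each exceed 27/2 GB, and no two of those can share a USB stick, so at least 6 USB sticks are needed.
A packing using 6 USB sticks:
  USB stick 1: 21 + 4 = 25
  USB stick 2: 19 + 8 = 27
  USB stick 3: 19 + 4 + 4 = 27
  USB stick 4: 18 + 3 = 21
  USB stick 5: 15 = 15
  USB stick 6: 14 = 14
This matches the lower bound, so 6 is optimal.

6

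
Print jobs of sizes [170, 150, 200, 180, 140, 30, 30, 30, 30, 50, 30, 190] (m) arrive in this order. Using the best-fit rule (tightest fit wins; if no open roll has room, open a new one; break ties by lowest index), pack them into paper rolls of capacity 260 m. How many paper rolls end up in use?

  170 → roll 1 (new)  [load 170/260]
  150 → roll 2 (new)  [load 150/260]
  200 → roll 3 (new)  [load 200/260]
  180 → roll 4 (new)  [load 180/260]
  140 → roll 5 (new)  [load 140/260]
  30 → roll 3  [load 230/260]
  30 → roll 3  [load 260/260]
  30 → roll 4  [load 210/260]
  30 → roll 4  [load 240/260]
  50 → roll 1  [load 220/260]
  30 → roll 1  [load 250/260]
  190 → roll 6 (new)  [load 190/260]
6 paper rolls opened.

6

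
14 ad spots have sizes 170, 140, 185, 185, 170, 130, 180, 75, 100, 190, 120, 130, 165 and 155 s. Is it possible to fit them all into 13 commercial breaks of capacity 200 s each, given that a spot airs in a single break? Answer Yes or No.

Yes

A valid assignment using 13 commercial breaks:
  break 1: 190 = 190
  break 2: 185 = 185
  break 3: 185 = 185
  break 4: 180 = 180
  break 5: 170 = 170
  break 6: 170 = 170
  break 7: 165 = 165
  break 8: 155 = 155
  break 9: 140 = 140
  break 10: 130 = 130
  break 11: 130 = 130
  break 12: 120 + 75 = 195
  break 13: 100 = 100
Every load is within 200 s, so 13 commercial breaks suffice.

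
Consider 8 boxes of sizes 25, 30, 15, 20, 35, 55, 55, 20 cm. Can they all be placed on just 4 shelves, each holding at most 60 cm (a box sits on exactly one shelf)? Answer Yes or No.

No

Total = 255 cm; ⌈255/60⌉ = 5.
At least 5 shelves are required, but only 4 are allowed.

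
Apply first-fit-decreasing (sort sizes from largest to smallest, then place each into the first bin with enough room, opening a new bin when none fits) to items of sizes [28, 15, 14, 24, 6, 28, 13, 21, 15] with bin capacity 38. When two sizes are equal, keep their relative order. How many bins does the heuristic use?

Sorted descending: 28, 28, 24, 21, 15, 15, 14, 13, 6.
  28 → bin 1 (new)  [load 28/38]
  28 → bin 2 (new)  [load 28/38]
  24 → bin 3 (new)  [load 24/38]
  21 → bin 4 (new)  [load 21/38]
  15 → bin 4  [load 36/38]
  15 → bin 5 (new)  [load 15/38]
  14 → bin 3  [load 38/38]
  13 → bin 5  [load 28/38]
  6 → bin 1  [load 34/38]
5 bins opened.

5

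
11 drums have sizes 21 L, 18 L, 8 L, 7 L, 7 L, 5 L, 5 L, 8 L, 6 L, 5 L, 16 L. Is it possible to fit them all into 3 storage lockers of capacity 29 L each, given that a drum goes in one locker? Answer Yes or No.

No

Total = 106 L; ⌈106/29⌉ = 4.
At least 4 storage lockers are required, but only 3 are allowed.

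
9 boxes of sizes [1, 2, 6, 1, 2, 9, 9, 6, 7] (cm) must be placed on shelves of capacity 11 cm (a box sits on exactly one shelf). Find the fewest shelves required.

5

Total = 9 + 9 + 7 + 6 + 6 + 2 + 2 + 1 + 1 = 43 cm.
Lower bound: ⌈43/11⌉ = 4 shelves.
Also, 5 boxes each exceed 11/2 cm, and no two of those can share a shelf, so at least 5 shelves are needed.
A packing using 5 shelves:
  shelf 1: 9 + 2 = 11
  shelf 2: 9 + 2 = 11
  shelf 3: 7 + 1 + 1 = 9
  shelf 4: 6 = 6
  shelf 5: 6 = 6
This matches the lower bound, so 5 is optimal.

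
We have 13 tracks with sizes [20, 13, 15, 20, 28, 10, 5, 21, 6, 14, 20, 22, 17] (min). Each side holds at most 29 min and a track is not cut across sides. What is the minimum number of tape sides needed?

9

Total = 28 + 22 + 21 + 20 + 20 + 20 + 17 + 15 + 14 + 13 + 10 + 6 + 5 = 211 min.
Lower bound: ⌈211/29⌉ = 8 tape sides.
A packing using 9 tape sides:
  side 1: 28 = 28
  side 2: 22 + 6 = 28
  side 3: 21 + 5 = 26
  side 4: 20 = 20
  side 5: 20 = 20
  side 6: 20 = 20
  side 7: 17 + 10 = 27
  side 8: 15 + 14 = 29
  side 9: 13 = 13
No arrangement into 8 tape sides stays within capacity, so 9 is optimal.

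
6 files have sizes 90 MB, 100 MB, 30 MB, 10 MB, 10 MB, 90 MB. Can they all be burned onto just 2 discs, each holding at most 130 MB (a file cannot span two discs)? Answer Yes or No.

Total = 330 MB; ⌈330/130⌉ = 3.
At least 3 discs are required, but only 2 are allowed.

No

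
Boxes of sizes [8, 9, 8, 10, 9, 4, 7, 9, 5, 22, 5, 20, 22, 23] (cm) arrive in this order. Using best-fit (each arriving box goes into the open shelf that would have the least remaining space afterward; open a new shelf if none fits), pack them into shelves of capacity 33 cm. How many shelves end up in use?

6

  8 → shelf 1 (new)  [load 8/33]
  9 → shelf 1  [load 17/33]
  8 → shelf 1  [load 25/33]
  10 → shelf 2 (new)  [load 10/33]
  9 → shelf 2  [load 19/33]
  4 → shelf 1  [load 29/33]
  7 → shelf 2  [load 26/33]
  9 → shelf 3 (new)  [load 9/33]
  5 → shelf 2  [load 31/33]
  22 → shelf 3  [load 31/33]
  5 → shelf 4 (new)  [load 5/33]
  20 → shelf 4  [load 25/33]
  22 → shelf 5 (new)  [load 22/33]
  23 → shelf 6 (new)  [load 23/33]
6 shelves opened.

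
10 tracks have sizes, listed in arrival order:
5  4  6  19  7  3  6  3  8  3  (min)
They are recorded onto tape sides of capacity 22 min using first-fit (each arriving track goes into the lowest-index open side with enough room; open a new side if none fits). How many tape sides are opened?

  5 → side 1 (new)  [load 5/22]
  4 → side 1  [load 9/22]
  6 → side 1  [load 15/22]
  19 → side 2 (new)  [load 19/22]
  7 → side 1  [load 22/22]
  3 → side 2  [load 22/22]
  6 → side 3 (new)  [load 6/22]
  3 → side 3  [load 9/22]
  8 → side 3  [load 17/22]
  3 → side 3  [load 20/22]
3 tape sides opened.

3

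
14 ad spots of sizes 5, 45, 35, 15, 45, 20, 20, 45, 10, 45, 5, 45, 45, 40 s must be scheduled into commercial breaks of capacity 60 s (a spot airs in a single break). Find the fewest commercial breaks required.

Total = 45 + 45 + 45 + 45 + 45 + 45 + 40 + 35 + 20 + 20 + 15 + 10 + 5 + 5 = 420 s.
Lower bound: ⌈420/60⌉ = 7 commercial breaks.
Also, 8 ad spots each exceed 30 s, and no two of those can share a break, so at least 8 commercial breaks are needed.
A packing using 8 commercial breaks:
  break 1: 45 + 15 = 60
  break 2: 45 + 10 + 5 = 60
  break 3: 45 + 5 = 50
  break 4: 45 = 45
  break 5: 45 = 45
  break 6: 45 = 45
  break 7: 40 + 20 = 60
  break 8: 35 + 20 = 55
This matches the lower bound, so 8 is optimal.

8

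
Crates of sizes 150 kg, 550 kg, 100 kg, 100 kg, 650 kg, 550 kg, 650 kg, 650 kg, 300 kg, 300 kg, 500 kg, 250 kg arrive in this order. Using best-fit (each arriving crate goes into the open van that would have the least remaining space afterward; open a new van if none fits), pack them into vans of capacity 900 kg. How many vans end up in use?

6

  150 → van 1 (new)  [load 150/900]
  550 → van 1  [load 700/900]
  100 → van 1  [load 800/900]
  100 → van 1  [load 900/900]
  650 → van 2 (new)  [load 650/900]
  550 → van 3 (new)  [load 550/900]
  650 → van 4 (new)  [load 650/900]
  650 → van 5 (new)  [load 650/900]
  300 → van 3  [load 850/900]
  300 → van 6 (new)  [load 300/900]
  500 → van 6  [load 800/900]
  250 → van 2  [load 900/900]
6 vans opened.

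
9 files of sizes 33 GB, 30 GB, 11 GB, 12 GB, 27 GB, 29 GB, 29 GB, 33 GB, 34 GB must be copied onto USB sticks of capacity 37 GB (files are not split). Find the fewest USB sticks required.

Total = 34 + 33 + 33 + 30 + 29 + 29 + 27 + 12 + 11 = 238 GB.
Lower bound: ⌈238/37⌉ = 7 USB sticks.
A packing using 8 USB sticks:
  USB stick 1: 34 = 34
  USB stick 2: 33 = 33
  USB stick 3: 33 = 33
  USB stick 4: 30 = 30
  USB stick 5: 29 = 29
  USB stick 6: 29 = 29
  USB stick 7: 27 = 27
  USB stick 8: 12 + 11 = 23
No arrangement into 7 USB sticks stays within capacity, so 8 is optimal.

8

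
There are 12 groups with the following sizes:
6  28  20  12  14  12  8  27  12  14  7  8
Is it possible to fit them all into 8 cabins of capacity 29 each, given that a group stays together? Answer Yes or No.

A valid assignment using 7 cabins:
  cabin 1: 28 = 28
  cabin 2: 27 = 27
  cabin 3: 20 + 8 = 28
  cabin 4: 14 + 14 = 28
  cabin 5: 12 + 12 = 24
  cabin 6: 12 + 8 + 7 = 27
  cabin 7: 6 = 6
That uses only 7 ≤ 8, so 8 cabins are enough.

Yes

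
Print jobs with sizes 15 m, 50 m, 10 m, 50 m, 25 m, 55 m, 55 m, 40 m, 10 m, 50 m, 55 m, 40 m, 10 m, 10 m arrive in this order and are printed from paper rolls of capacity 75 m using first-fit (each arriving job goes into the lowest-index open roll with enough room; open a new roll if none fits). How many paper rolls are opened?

  15 → roll 1 (new)  [load 15/75]
  50 → roll 1  [load 65/75]
  10 → roll 1  [load 75/75]
  50 → roll 2 (new)  [load 50/75]
  25 → roll 2  [load 75/75]
  55 → roll 3 (new)  [load 55/75]
  55 → roll 4 (new)  [load 55/75]
  40 → roll 5 (new)  [load 40/75]
  10 → roll 3  [load 65/75]
  50 → roll 6 (new)  [load 50/75]
  55 → roll 7 (new)  [load 55/75]
  40 → roll 8 (new)  [load 40/75]
  10 → roll 3  [load 75/75]
  10 → roll 4  [load 65/75]
8 paper rolls opened.

8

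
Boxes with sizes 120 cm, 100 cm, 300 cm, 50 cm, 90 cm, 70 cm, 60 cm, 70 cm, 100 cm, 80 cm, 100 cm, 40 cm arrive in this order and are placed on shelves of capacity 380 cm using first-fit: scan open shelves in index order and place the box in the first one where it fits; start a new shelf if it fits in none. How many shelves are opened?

  120 → shelf 1 (new)  [load 120/380]
  100 → shelf 1  [load 220/380]
  300 → shelf 2 (new)  [load 300/380]
  50 → shelf 1  [load 270/380]
  90 → shelf 1  [load 360/380]
  70 → shelf 2  [load 370/380]
  60 → shelf 3 (new)  [load 60/380]
  70 → shelf 3  [load 130/380]
  100 → shelf 3  [load 230/380]
  80 → shelf 3  [load 310/380]
  100 → shelf 4 (new)  [load 100/380]
  40 → shelf 3  [load 350/380]
4 shelves opened.

4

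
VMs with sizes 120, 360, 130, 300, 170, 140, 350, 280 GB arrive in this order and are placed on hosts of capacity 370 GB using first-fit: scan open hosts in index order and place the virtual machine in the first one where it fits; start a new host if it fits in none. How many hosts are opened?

6

  120 → host 1 (new)  [load 120/370]
  360 → host 2 (new)  [load 360/370]
  130 → host 1  [load 250/370]
  300 → host 3 (new)  [load 300/370]
  170 → host 4 (new)  [load 170/370]
  140 → host 4  [load 310/370]
  350 → host 5 (new)  [load 350/370]
  280 → host 6 (new)  [load 280/370]
6 hosts opened.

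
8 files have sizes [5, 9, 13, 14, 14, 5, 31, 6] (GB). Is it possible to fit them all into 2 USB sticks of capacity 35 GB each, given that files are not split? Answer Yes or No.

Total = 97 GB; ⌈97/35⌉ = 3.
At least 3 USB sticks are required, but only 2 are allowed.

No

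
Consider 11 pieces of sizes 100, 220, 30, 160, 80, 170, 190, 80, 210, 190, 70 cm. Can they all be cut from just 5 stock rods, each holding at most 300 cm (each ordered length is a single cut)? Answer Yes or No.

Total = 1500 cm; ⌈1500/300⌉ = 5.
6 pieces each exceed half the capacity and cannot share a stock rod, forcing at least 6 stock rods.
At least 6 stock rods are required, but only 5 are allowed.

No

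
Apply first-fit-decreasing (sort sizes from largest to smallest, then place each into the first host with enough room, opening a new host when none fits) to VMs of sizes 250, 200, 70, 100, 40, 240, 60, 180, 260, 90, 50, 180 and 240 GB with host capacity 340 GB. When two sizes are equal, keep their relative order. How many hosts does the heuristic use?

7

Sorted descending: 260, 250, 240, 240, 200, 180, 180, 100, 90, 70, 60, 50, 40.
  260 → host 1 (new)  [load 260/340]
  250 → host 2 (new)  [load 250/340]
  240 → host 3 (new)  [load 240/340]
  240 → host 4 (new)  [load 240/340]
  200 → host 5 (new)  [load 200/340]
  180 → host 6 (new)  [load 180/340]
  180 → host 7 (new)  [load 180/340]
  100 → host 3  [load 340/340]
  90 → host 2  [load 340/340]
  70 → host 1  [load 330/340]
  60 → host 4  [load 300/340]
  50 → host 5  [load 250/340]
  40 → host 4  [load 340/340]
7 hosts opened.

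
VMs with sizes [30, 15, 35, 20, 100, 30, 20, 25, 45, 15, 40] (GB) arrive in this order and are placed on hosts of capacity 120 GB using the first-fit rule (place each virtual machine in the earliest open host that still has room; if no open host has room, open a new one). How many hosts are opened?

  30 → host 1 (new)  [load 30/120]
  15 → host 1  [load 45/120]
  35 → host 1  [load 80/120]
  20 → host 1  [load 100/120]
  100 → host 2 (new)  [load 100/120]
  30 → host 3 (new)  [load 30/120]
  20 → host 1  [load 120/120]
  25 → host 3  [load 55/120]
  45 → host 3  [load 100/120]
  15 → host 2  [load 115/120]
  40 → host 4 (new)  [load 40/120]
4 hosts opened.

4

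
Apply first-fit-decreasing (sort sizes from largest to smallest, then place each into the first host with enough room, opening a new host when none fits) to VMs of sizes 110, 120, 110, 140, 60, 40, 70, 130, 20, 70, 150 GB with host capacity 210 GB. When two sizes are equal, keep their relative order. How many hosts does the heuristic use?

6

Sorted descending: 150, 140, 130, 120, 110, 110, 70, 70, 60, 40, 20.
  150 → host 1 (new)  [load 150/210]
  140 → host 2 (new)  [load 140/210]
  130 → host 3 (new)  [load 130/210]
  120 → host 4 (new)  [load 120/210]
  110 → host 5 (new)  [load 110/210]
  110 → host 6 (new)  [load 110/210]
  70 → host 2  [load 210/210]
  70 → host 3  [load 200/210]
  60 → host 1  [load 210/210]
  40 → host 4  [load 160/210]
  20 → host 4  [load 180/210]
6 hosts opened.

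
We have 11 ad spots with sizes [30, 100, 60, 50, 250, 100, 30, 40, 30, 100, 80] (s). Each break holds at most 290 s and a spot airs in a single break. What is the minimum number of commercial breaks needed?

Total = 250 + 100 + 100 + 100 + 80 + 60 + 50 + 40 + 30 + 30 + 30 = 870 s.
Lower bound: ⌈870/290⌉ = 3 commercial breaks.
A packing using 3 commercial breaks:
  break 1: 250 + 40 = 290
  break 2: 100 + 100 + 60 + 30 = 290
  break 3: 100 + 80 + 50 + 30 + 30 = 290
This matches the lower bound, so 3 is optimal.

3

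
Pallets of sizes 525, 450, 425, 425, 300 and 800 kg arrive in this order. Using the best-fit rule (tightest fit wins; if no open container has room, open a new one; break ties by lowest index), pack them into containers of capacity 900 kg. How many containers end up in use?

  525 → container 1 (new)  [load 525/900]
  450 → container 2 (new)  [load 450/900]
  425 → container 2  [load 875/900]
  425 → container 3 (new)  [load 425/900]
  300 → container 1  [load 825/900]
  800 → container 4 (new)  [load 800/900]
4 containers opened.

4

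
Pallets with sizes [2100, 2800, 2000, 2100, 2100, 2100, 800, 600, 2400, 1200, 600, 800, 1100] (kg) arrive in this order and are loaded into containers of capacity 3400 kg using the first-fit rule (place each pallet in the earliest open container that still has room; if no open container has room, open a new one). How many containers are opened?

7

  2100 → container 1 (new)  [load 2100/3400]
  2800 → container 2 (new)  [load 2800/3400]
  2000 → container 3 (new)  [load 2000/3400]
  2100 → container 4 (new)  [load 2100/3400]
  2100 → container 5 (new)  [load 2100/3400]
  2100 → container 6 (new)  [load 2100/3400]
  800 → container 1  [load 2900/3400]
  600 → container 2  [load 3400/3400]
  2400 → container 7 (new)  [load 2400/3400]
  1200 → container 3  [load 3200/3400]
  600 → container 4  [load 2700/3400]
  800 → container 5  [load 2900/3400]
  1100 → container 6  [load 3200/3400]
7 containers opened.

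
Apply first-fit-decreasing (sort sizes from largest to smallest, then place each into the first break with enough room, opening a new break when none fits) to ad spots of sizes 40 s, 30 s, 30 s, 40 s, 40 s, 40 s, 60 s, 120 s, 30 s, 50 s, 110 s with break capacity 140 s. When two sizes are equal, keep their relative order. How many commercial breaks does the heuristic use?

Sorted descending: 120, 110, 60, 50, 40, 40, 40, 40, 30, 30, 30.
  120 → break 1 (new)  [load 120/140]
  110 → break 2 (new)  [load 110/140]
  60 → break 3 (new)  [load 60/140]
  50 → break 3  [load 110/140]
  40 → break 4 (new)  [load 40/140]
  40 → break 4  [load 80/140]
  40 → break 4  [load 120/140]
  40 → break 5 (new)  [load 40/140]
  30 → break 2  [load 140/140]
  30 → break 3  [load 140/140]
  30 → break 5  [load 70/140]
5 commercial breaks opened.

5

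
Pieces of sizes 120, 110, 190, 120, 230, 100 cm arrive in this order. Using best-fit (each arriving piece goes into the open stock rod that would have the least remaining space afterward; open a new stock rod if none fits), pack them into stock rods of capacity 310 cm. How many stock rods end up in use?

4

  120 → stock rod 1 (new)  [load 120/310]
  110 → stock rod 1  [load 230/310]
  190 → stock rod 2 (new)  [load 190/310]
  120 → stock rod 2  [load 310/310]
  230 → stock rod 3 (new)  [load 230/310]
  100 → stock rod 4 (new)  [load 100/310]
4 stock rods opened.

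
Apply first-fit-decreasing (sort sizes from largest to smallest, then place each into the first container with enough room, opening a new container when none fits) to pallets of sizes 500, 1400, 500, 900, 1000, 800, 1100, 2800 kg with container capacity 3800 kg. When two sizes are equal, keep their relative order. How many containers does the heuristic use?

Sorted descending: 2800, 1400, 1100, 1000, 900, 800, 500, 500.
  2800 → container 1 (new)  [load 2800/3800]
  1400 → container 2 (new)  [load 1400/3800]
  1100 → container 2  [load 2500/3800]
  1000 → container 1  [load 3800/3800]
  900 → container 2  [load 3400/3800]
  800 → container 3 (new)  [load 800/3800]
  500 → container 3  [load 1300/3800]
  500 → container 3  [load 1800/3800]
3 containers opened.

3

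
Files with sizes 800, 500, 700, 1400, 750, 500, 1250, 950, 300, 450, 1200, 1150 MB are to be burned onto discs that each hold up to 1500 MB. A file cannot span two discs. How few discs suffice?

Total = 1400 + 1250 + 1200 + 1150 + 950 + 800 + 750 + 700 + 500 + 500 + 450 + 300 = 9950 MB.
Lower bound: ⌈9950/1500⌉ = 7 discs.
A packing using 8 discs:
  disc 1: 1400 = 1400
  disc 2: 1250 = 1250
  disc 3: 1200 + 300 = 1500
  disc 4: 1150 = 1150
  disc 5: 950 + 500 = 1450
  disc 6: 800 + 700 = 1500
  disc 7: 750 + 500 = 1250
  disc 8: 450 = 450
No arrangement into 7 discs stays within capacity, so 8 is optimal.

8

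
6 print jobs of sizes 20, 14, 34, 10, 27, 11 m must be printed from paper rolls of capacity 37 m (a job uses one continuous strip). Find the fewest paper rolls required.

4

Total = 34 + 27 + 20 + 14 + 11 + 10 = 116 m.
Lower bound: ⌈116/37⌉ = 4 paper rolls.
A packing using 4 paper rolls:
  roll 1: 34 = 34
  roll 2: 27 + 10 = 37
  roll 3: 20 + 14 = 34
  roll 4: 11 = 11
This matches the lower bound, so 4 is optimal.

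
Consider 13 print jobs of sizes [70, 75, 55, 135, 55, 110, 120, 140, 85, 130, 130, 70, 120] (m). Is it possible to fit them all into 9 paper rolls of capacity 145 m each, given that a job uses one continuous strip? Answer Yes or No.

No

Total = 1295 m; ⌈1295/145⌉ = 9.
The bound of 9 does not rule out 9, but exhaustive search shows no assignment into 9 paper rolls of capacity 145 m exists — the minimum is 10.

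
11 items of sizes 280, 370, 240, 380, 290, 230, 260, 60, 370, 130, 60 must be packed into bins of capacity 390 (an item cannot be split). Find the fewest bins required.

8

Total = 380 + 370 + 370 + 290 + 280 + 260 + 240 + 230 + 130 + 60 + 60 = 2670.
Lower bound: ⌈2670/390⌉ = 7 bins.
Also, 8 items each exceed 195, and no two of those can share a bin, so at least 8 bins are needed.
A packing using 8 bins:
  bin 1: 380 = 380
  bin 2: 370 = 370
  bin 3: 370 = 370
  bin 4: 290 + 60 = 350
  bin 5: 280 + 60 = 340
  bin 6: 260 + 130 = 390
  bin 7: 240 = 240
  bin 8: 230 = 230
This matches the lower bound, so 8 is optimal.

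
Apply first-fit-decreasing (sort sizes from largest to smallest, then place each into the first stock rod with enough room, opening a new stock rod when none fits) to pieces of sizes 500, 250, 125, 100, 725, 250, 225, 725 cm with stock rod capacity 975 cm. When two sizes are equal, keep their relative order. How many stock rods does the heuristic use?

Sorted descending: 725, 725, 500, 250, 250, 225, 125, 100.
  725 → stock rod 1 (new)  [load 725/975]
  725 → stock rod 2 (new)  [load 725/975]
  500 → stock rod 3 (new)  [load 500/975]
  250 → stock rod 1  [load 975/975]
  250 → stock rod 2  [load 975/975]
  225 → stock rod 3  [load 725/975]
  125 → stock rod 3  [load 850/975]
  100 → stock rod 3  [load 950/975]
3 stock rods opened.

3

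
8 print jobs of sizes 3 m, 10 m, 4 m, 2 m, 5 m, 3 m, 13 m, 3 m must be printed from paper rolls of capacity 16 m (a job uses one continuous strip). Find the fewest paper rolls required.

Total = 13 + 10 + 5 + 4 + 3 + 3 + 3 + 2 = 43 m.
Lower bound: ⌈43/16⌉ = 3 paper rolls.
A packing using 3 paper rolls:
  roll 1: 13 + 3 = 16
  roll 2: 10 + 5 = 15
  roll 3: 4 + 3 + 3 + 2 = 12
This matches the lower bound, so 3 is optimal.

3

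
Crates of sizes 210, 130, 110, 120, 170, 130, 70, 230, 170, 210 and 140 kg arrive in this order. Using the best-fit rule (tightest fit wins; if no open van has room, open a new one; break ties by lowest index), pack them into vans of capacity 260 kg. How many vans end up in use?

  210 → van 1 (new)  [load 210/260]
  130 → van 2 (new)  [load 130/260]
  110 → van 2  [load 240/260]
  120 → van 3 (new)  [load 120/260]
  170 → van 4 (new)  [load 170/260]
  130 → van 3  [load 250/260]
  70 → van 4  [load 240/260]
  230 → van 5 (new)  [load 230/260]
  170 → van 6 (new)  [load 170/260]
  210 → van 7 (new)  [load 210/260]
  140 → van 8 (new)  [load 140/260]
8 vans opened.

8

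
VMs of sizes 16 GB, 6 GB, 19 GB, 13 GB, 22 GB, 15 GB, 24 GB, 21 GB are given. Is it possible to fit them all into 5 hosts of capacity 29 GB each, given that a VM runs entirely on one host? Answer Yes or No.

Total = 136 GB; ⌈136/29⌉ = 5.
6 VMs each exceed half the capacity and cannot share a host, forcing at least 6 hosts.
At least 6 hosts are required, but only 5 are allowed.

No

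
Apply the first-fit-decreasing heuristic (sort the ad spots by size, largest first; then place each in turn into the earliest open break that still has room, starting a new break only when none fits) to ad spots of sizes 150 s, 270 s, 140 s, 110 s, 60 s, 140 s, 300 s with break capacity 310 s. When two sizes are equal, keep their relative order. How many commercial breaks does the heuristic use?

Sorted descending: 300, 270, 150, 140, 140, 110, 60.
  300 → break 1 (new)  [load 300/310]
  270 → break 2 (new)  [load 270/310]
  150 → break 3 (new)  [load 150/310]
  140 → break 3  [load 290/310]
  140 → break 4 (new)  [load 140/310]
  110 → break 4  [load 250/310]
  60 → break 4  [load 310/310]
4 commercial breaks opened.

4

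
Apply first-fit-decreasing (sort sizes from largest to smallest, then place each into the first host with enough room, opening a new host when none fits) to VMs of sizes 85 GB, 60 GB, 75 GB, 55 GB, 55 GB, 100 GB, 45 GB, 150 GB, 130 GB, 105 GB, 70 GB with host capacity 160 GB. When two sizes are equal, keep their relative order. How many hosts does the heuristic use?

Sorted descending: 150, 130, 105, 100, 85, 75, 70, 60, 55, 55, 45.
  150 → host 1 (new)  [load 150/160]
  130 → host 2 (new)  [load 130/160]
  105 → host 3 (new)  [load 105/160]
  100 → host 4 (new)  [load 100/160]
  85 → host 5 (new)  [load 85/160]
  75 → host 5  [load 160/160]
  70 → host 6 (new)  [load 70/160]
  60 → host 4  [load 160/160]
  55 → host 3  [load 160/160]
  55 → host 6  [load 125/160]
  45 → host 7 (new)  [load 45/160]
7 hosts opened.

7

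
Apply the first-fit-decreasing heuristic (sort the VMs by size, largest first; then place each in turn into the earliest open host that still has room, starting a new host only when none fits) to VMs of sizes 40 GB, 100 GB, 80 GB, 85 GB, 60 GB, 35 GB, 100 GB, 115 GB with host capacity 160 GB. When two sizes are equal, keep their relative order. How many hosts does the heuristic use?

Sorted descending: 115, 100, 100, 85, 80, 60, 40, 35.
  115 → host 1 (new)  [load 115/160]
  100 → host 2 (new)  [load 100/160]
  100 → host 3 (new)  [load 100/160]
  85 → host 4 (new)  [load 85/160]
  80 → host 5 (new)  [load 80/160]
  60 → host 2  [load 160/160]
  40 → host 1  [load 155/160]
  35 → host 3  [load 135/160]
5 hosts opened.

5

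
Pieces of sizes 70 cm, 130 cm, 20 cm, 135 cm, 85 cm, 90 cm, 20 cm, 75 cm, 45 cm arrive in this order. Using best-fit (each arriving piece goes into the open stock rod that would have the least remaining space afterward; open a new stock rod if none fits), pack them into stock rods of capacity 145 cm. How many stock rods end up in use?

6

  70 → stock rod 1 (new)  [load 70/145]
  130 → stock rod 2 (new)  [load 130/145]
  20 → stock rod 1  [load 90/145]
  135 → stock rod 3 (new)  [load 135/145]
  85 → stock rod 4 (new)  [load 85/145]
  90 → stock rod 5 (new)  [load 90/145]
  20 → stock rod 1  [load 110/145]
  75 → stock rod 6 (new)  [load 75/145]
  45 → stock rod 5  [load 135/145]
6 stock rods opened.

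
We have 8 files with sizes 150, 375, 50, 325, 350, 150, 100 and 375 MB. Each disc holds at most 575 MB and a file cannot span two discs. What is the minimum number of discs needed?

Total = 375 + 375 + 350 + 325 + 150 + 150 + 100 + 50 = 1875 MB.
Lower bound: ⌈1875/575⌉ = 4 discs.
A packing using 4 discs:
  disc 1: 375 + 150 + 50 = 575
  disc 2: 375 + 150 = 525
  disc 3: 350 + 100 = 450
  disc 4: 325 = 325
This matches the lower bound, so 4 is optimal.

4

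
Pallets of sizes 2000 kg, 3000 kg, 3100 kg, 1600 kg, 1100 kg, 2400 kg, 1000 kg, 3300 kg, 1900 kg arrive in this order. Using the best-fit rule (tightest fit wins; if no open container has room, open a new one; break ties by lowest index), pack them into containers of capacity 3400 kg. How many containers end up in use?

7

  2000 → container 1 (new)  [load 2000/3400]
  3000 → container 2 (new)  [load 3000/3400]
  3100 → container 3 (new)  [load 3100/3400]
  1600 → container 4 (new)  [load 1600/3400]
  1100 → container 1  [load 3100/3400]
  2400 → container 5 (new)  [load 2400/3400]
  1000 → container 5  [load 3400/3400]
  3300 → container 6 (new)  [load 3300/3400]
  1900 → container 7 (new)  [load 1900/3400]
7 containers opened.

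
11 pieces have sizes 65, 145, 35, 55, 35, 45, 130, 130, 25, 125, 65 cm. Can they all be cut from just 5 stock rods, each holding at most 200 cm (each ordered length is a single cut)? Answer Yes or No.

A valid assignment using 5 stock rods:
  stock rod 1: 145 + 55 = 200
  stock rod 2: 130 + 65 = 195
  stock rod 3: 130 + 65 = 195
  stock rod 4: 125 + 45 + 25 = 195
  stock rod 5: 35 + 35 = 70
Every load is within 200 cm, so 5 stock rods suffice.

Yes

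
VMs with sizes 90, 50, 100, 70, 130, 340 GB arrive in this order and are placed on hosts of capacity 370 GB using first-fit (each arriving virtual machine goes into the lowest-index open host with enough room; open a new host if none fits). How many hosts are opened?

3

  90 → host 1 (new)  [load 90/370]
  50 → host 1  [load 140/370]
  100 → host 1  [load 240/370]
  70 → host 1  [load 310/370]
  130 → host 2 (new)  [load 130/370]
  340 → host 3 (new)  [load 340/370]
3 hosts opened.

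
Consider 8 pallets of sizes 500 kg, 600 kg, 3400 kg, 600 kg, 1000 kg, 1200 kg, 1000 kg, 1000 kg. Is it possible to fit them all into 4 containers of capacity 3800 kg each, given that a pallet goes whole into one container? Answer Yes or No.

Yes

A valid assignment using 3 containers:
  container 1: 3400 = 3400
  container 2: 1200 + 1000 + 1000 + 600 = 3800
  container 3: 1000 + 600 + 500 = 2100
That uses only 3 ≤ 4, so 4 containers are enough.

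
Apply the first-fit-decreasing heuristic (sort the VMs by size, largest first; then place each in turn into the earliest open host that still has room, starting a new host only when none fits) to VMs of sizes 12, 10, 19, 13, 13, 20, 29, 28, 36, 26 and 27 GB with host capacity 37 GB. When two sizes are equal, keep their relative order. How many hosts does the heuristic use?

Sorted descending: 36, 29, 28, 27, 26, 20, 19, 13, 13, 12, 10.
  36 → host 1 (new)  [load 36/37]
  29 → host 2 (new)  [load 29/37]
  28 → host 3 (new)  [load 28/37]
  27 → host 4 (new)  [load 27/37]
  26 → host 5 (new)  [load 26/37]
  20 → host 6 (new)  [load 20/37]
  19 → host 7 (new)  [load 19/37]
  13 → host 6  [load 33/37]
  13 → host 7  [load 32/37]
  12 → host 8 (new)  [load 12/37]
  10 → host 4  [load 37/37]
8 hosts opened.

8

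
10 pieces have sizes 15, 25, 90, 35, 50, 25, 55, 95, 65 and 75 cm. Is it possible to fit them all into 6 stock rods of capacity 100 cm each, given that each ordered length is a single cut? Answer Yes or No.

A valid assignment using 6 stock rods:
  stock rod 1: 95 = 95
  stock rod 2: 90 = 90
  stock rod 3: 75 + 25 = 100
  stock rod 4: 65 + 35 = 100
  stock rod 5: 55 + 25 + 15 = 95
  stock rod 6: 50 = 50
Every load is within 100 cm, so 6 stock rods suffice.

Yes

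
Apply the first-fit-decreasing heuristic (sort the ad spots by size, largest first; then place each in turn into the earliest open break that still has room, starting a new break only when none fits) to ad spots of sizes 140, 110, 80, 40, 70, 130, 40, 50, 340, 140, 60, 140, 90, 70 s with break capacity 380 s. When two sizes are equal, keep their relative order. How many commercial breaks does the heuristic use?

4

Sorted descending: 340, 140, 140, 140, 130, 110, 90, 80, 70, 70, 60, 50, 40, 40.
  340 → break 1 (new)  [load 340/380]
  140 → break 2 (new)  [load 140/380]
  140 → break 2  [load 280/380]
  140 → break 3 (new)  [load 140/380]
  130 → break 3  [load 270/380]
  110 → break 3  [load 380/380]
  90 → break 2  [load 370/380]
  80 → break 4 (new)  [load 80/380]
  70 → break 4  [load 150/380]
  70 → break 4  [load 220/380]
  60 → break 4  [load 280/380]
  50 → break 4  [load 330/380]
  40 → break 1  [load 380/380]
  40 → break 4  [load 370/380]
4 commercial breaks opened.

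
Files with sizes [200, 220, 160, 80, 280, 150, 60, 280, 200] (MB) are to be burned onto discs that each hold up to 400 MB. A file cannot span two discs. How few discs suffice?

5

Total = 280 + 280 + 220 + 200 + 200 + 160 + 150 + 80 + 60 = 1630 MB.
Lower bound: ⌈1630/400⌉ = 5 discs.
A packing using 5 discs:
  disc 1: 280 + 80 = 360
  disc 2: 280 + 60 = 340
  disc 3: 220 + 160 = 380
  disc 4: 200 + 200 = 400
  disc 5: 150 = 150
This matches the lower bound, so 5 is optimal.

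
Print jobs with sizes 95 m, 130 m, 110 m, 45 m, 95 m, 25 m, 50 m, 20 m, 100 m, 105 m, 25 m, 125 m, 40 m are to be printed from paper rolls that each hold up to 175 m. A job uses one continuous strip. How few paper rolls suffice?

7

Total = 130 + 125 + 110 + 105 + 100 + 95 + 95 + 50 + 45 + 40 + 25 + 25 + 20 = 965 m.
Lower bound: ⌈965/175⌉ = 6 paper rolls.
Also, 7 print jobs each exceed 175/2 m, and no two of those can share a roll, so at least 7 paper rolls are needed.
A packing using 7 paper rolls:
  roll 1: 130 + 45 = 175
  roll 2: 125 + 50 = 175
  roll 3: 110 + 40 + 25 = 175
  roll 4: 105 + 25 + 20 = 150
  roll 5: 100 = 100
  roll 6: 95 = 95
  roll 7: 95 = 95
This matches the lower bound, so 7 is optimal.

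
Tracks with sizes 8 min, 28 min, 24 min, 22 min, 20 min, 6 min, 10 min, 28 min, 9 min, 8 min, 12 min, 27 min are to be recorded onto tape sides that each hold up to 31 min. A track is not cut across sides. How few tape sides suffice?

Total = 28 + 28 + 27 + 24 + 22 + 20 + 12 + 10 + 9 + 8 + 8 + 6 = 202 min.
Lower bound: ⌈202/31⌉ = 7 tape sides.
A packing using 7 tape sides:
  side 1: 28 = 28
  side 2: 28 = 28
  side 3: 27 = 27
  side 4: 24 + 6 = 30
  side 5: 22 + 9 = 31
  side 6: 20 + 10 = 30
  side 7: 12 + 8 + 8 = 28
This matches the lower bound, so 7 is optimal.

7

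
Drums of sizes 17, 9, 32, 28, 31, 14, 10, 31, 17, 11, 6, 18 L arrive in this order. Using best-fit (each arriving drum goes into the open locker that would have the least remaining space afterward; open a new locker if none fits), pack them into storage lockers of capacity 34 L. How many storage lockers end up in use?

8

  17 → locker 1 (new)  [load 17/34]
  9 → locker 1  [load 26/34]
  32 → locker 2 (new)  [load 32/34]
  28 → locker 3 (new)  [load 28/34]
  31 → locker 4 (new)  [load 31/34]
  14 → locker 5 (new)  [load 14/34]
  10 → locker 5  [load 24/34]
  31 → locker 6 (new)  [load 31/34]
  17 → locker 7 (new)  [load 17/34]
  11 → locker 7  [load 28/34]
  6 → locker 3  [load 34/34]
  18 → locker 8 (new)  [load 18/34]
8 storage lockers opened.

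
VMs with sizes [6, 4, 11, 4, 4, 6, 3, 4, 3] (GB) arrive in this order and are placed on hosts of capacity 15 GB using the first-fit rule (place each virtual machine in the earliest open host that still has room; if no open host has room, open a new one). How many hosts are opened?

  6 → host 1 (new)  [load 6/15]
  4 → host 1  [load 10/15]
  11 → host 2 (new)  [load 11/15]
  4 → host 1  [load 14/15]
  4 → host 2  [load 15/15]
  6 → host 3 (new)  [load 6/15]
  3 → host 3  [load 9/15]
  4 → host 3  [load 13/15]
  3 → host 4 (new)  [load 3/15]
4 hosts opened.

4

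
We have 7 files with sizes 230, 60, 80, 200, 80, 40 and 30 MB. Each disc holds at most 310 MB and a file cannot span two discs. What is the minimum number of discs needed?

Total = 230 + 200 + 80 + 80 + 60 + 40 + 30 = 720 MB.
Lower bound: ⌈720/310⌉ = 3 discs.
A packing using 3 discs:
  disc 1: 230 + 80 = 310
  disc 2: 200 + 80 + 30 = 310
  disc 3: 60 + 40 = 100
This matches the lower bound, so 3 is optimal.

3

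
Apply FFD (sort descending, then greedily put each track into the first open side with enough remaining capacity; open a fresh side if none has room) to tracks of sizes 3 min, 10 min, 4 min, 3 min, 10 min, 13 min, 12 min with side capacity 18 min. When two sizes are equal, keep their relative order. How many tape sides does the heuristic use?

4

Sorted descending: 13, 12, 10, 10, 4, 3, 3.
  13 → side 1 (new)  [load 13/18]
  12 → side 2 (new)  [load 12/18]
  10 → side 3 (new)  [load 10/18]
  10 → side 4 (new)  [load 10/18]
  4 → side 1  [load 17/18]
  3 → side 2  [load 15/18]
  3 → side 2  [load 18/18]
4 tape sides opened.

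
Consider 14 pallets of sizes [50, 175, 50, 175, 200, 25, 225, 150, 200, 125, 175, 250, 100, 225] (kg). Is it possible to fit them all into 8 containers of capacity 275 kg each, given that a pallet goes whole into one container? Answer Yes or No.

Total = 2125 kg; ⌈2125/275⌉ = 8.
9 pallets each exceed half the capacity and cannot share a container, forcing at least 9 containers.
At least 9 containers are required, but only 8 are allowed.

No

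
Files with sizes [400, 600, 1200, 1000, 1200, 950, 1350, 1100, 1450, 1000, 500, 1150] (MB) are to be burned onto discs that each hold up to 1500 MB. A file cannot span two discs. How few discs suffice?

Total = 1450 + 1350 + 1200 + 1200 + 1150 + 1100 + 1000 + 1000 + 950 + 600 + 500 + 400 = 11900 MB.
Lower bound: ⌈11900/1500⌉ = 8 discs.
Also, 9 files each exceed 750 MB, and no two of those can share a disc, so at least 9 discs are needed.
A packing using 10 discs:
  disc 1: 1450 = 1450
  disc 2: 1350 = 1350
  disc 3: 1200 = 1200
  disc 4: 1200 = 1200
  disc 5: 1150 = 1150
  disc 6: 1100 + 400 = 1500
  disc 7: 1000 + 500 = 1500
  disc 8: 1000 = 1000
  disc 9: 950 = 950
  disc 10: 600 = 600
No arrangement into 9 discs stays within capacity, so 10 is optimal.

10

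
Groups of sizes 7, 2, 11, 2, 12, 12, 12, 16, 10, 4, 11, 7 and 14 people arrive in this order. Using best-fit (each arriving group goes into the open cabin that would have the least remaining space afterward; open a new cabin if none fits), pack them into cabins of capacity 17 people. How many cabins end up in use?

9

  7 → cabin 1 (new)  [load 7/17]
  2 → cabin 1  [load 9/17]
  11 → cabin 2 (new)  [load 11/17]
  2 → cabin 2  [load 13/17]
  12 → cabin 3 (new)  [load 12/17]
  12 → cabin 4 (new)  [load 12/17]
  12 → cabin 5 (new)  [load 12/17]
  16 → cabin 6 (new)  [load 16/17]
  10 → cabin 7 (new)  [load 10/17]
  4 → cabin 2  [load 17/17]
  11 → cabin 8 (new)  [load 11/17]
  7 → cabin 7  [load 17/17]
  14 → cabin 9 (new)  [load 14/17]
9 cabins opened.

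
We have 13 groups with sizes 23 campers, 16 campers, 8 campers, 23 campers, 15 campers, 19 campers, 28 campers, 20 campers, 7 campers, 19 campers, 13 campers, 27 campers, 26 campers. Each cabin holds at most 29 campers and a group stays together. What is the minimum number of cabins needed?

Total = 28 + 27 + 26 + 23 + 23 + 20 + 19 + 19 + 16 + 15 + 13 + 8 + 7 = 244 campers.
Lower bound: ⌈244/29⌉ = 9 cabins.
Also, 10 groups each exceed 29/2 campers, and no two of those can share a cabin, so at least 10 cabins are needed.
A packing using 10 cabins:
  cabin 1: 28 = 28
  cabin 2: 27 = 27
  cabin 3: 26 = 26
  cabin 4: 23 = 23
  cabin 5: 23 = 23
  cabin 6: 20 + 8 = 28
  cabin 7: 19 + 7 = 26
  cabin 8: 19 = 19
  cabin 9: 16 + 13 = 29
  cabin 10: 15 = 15
This matches the lower bound, so 10 is optimal.

10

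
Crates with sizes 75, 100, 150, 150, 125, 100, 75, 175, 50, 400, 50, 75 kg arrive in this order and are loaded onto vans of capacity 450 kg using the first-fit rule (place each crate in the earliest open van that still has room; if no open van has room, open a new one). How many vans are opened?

4

  75 → van 1 (new)  [load 75/450]
  100 → van 1  [load 175/450]
  150 → van 1  [load 325/450]
  150 → van 2 (new)  [load 150/450]
  125 → van 1  [load 450/450]
  100 → van 2  [load 250/450]
  75 → van 2  [load 325/450]
  175 → van 3 (new)  [load 175/450]
  50 → van 2  [load 375/450]
  400 → van 4 (new)  [load 400/450]
  50 → van 2  [load 425/450]
  75 → van 3  [load 250/450]
4 vans opened.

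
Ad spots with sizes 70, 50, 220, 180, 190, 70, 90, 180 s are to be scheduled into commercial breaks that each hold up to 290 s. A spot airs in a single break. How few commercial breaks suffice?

4

Total = 220 + 190 + 180 + 180 + 90 + 70 + 70 + 50 = 1050 s.
Lower bound: ⌈1050/290⌉ = 4 commercial breaks.
A packing using 4 commercial breaks:
  break 1: 220 + 70 = 290
  break 2: 190 + 90 = 280
  break 3: 180 + 70 = 250
  break 4: 180 + 50 = 230
This matches the lower bound, so 4 is optimal.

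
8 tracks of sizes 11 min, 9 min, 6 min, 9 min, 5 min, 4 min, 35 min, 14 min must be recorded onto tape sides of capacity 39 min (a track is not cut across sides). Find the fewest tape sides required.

3

Total = 35 + 14 + 11 + 9 + 9 + 6 + 5 + 4 = 93 min.
Lower bound: ⌈93/39⌉ = 3 tape sides.
A packing using 3 tape sides:
  side 1: 35 + 4 = 39
  side 2: 14 + 11 + 9 + 5 = 39
  side 3: 9 + 6 = 15
This matches the lower bound, so 3 is optimal.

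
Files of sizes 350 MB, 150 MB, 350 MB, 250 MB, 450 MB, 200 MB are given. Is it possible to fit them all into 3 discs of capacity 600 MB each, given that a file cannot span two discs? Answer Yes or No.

A valid assignment using 3 discs:
  disc 1: 450 + 150 = 600
  disc 2: 350 + 250 = 600
  disc 3: 350 + 200 = 550
Every load is within 600 MB, so 3 discs suffice.

Yes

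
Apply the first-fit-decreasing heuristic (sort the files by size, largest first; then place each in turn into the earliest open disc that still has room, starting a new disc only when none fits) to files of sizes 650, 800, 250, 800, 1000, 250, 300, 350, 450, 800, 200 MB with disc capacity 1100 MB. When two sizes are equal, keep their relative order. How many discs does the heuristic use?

Sorted descending: 1000, 800, 800, 800, 650, 450, 350, 300, 250, 250, 200.
  1000 → disc 1 (new)  [load 1000/1100]
  800 → disc 2 (new)  [load 800/1100]
  800 → disc 3 (new)  [load 800/1100]
  800 → disc 4 (new)  [load 800/1100]
  650 → disc 5 (new)  [load 650/1100]
  450 → disc 5  [load 1100/1100]
  350 → disc 6 (new)  [load 350/1100]
  300 → disc 2  [load 1100/1100]
  250 → disc 3  [load 1050/1100]
  250 → disc 4  [load 1050/1100]
  200 → disc 6  [load 550/1100]
6 discs opened.

6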